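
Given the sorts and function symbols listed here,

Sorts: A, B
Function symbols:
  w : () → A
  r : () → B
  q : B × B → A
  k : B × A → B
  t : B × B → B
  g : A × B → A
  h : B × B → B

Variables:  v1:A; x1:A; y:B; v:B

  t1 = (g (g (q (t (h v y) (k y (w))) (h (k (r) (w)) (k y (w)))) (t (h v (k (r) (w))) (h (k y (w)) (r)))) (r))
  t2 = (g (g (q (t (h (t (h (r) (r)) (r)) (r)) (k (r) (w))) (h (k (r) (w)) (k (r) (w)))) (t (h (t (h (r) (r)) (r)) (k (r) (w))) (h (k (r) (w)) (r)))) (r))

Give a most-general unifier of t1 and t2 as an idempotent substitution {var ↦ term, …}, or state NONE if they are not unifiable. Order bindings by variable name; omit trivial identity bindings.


{v ↦ (t (h (r) (r)) (r)), y ↦ (r)}


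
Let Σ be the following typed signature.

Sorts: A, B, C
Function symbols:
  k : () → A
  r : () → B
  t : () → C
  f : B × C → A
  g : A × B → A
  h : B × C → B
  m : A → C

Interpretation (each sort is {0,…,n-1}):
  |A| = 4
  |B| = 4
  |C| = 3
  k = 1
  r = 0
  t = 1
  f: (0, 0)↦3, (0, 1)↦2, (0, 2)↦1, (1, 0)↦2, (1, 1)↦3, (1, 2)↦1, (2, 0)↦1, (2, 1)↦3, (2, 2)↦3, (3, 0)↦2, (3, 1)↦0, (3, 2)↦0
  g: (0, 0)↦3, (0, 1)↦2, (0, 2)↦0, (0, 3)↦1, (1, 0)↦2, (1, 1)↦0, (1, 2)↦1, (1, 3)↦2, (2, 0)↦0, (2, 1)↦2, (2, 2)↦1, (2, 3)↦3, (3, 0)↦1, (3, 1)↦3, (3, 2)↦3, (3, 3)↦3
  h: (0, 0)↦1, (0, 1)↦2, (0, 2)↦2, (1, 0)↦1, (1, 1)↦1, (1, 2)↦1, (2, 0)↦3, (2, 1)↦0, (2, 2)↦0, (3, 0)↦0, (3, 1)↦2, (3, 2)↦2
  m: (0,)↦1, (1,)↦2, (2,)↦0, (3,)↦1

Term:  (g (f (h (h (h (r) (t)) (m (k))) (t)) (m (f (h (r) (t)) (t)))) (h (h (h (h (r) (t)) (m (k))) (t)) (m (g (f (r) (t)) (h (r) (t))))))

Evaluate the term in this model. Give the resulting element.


value = 1

  r = 0
  t = 1
  (h (r) (t)) = h(0, 1) = 2
  k = 1
  (m (k)) = m(1,) = 2
  (h (h (r) (t)) (m (k))) = h(2, 2) = 0
  t = 1
  (h (h (h (r) (t)) (m (k))) (t)) = h(0, 1) = 2
  r = 0
  t = 1
  (h (r) (t)) = h(0, 1) = 2
  t = 1
  (f (h (r) (t)) (t)) = f(2, 1) = 3
  (m (f (h (r) (t)) (t))) = m(3,) = 1
  (f (h (h (h (r) (t)) (m (k))) (t)) (m (f (h (r) (t)) (t)))) = f(2, 1) = 3
  r = 0
  t = 1
  (h (r) (t)) = h(0, 1) = 2
  k = 1
  (m (k)) = m(1,) = 2
  (h (h (r) (t)) (m (k))) = h(2, 2) = 0
  t = 1
  (h (h (h (r) (t)) (m (k))) (t)) = h(0, 1) = 2
  r = 0
  t = 1
  (f (r) (t)) = f(0, 1) = 2
  r = 0
  t = 1
  (h (r) (t)) = h(0, 1) = 2
  (g (f (r) (t)) (h (r) (t))) = g(2, 2) = 1
  (m (g (f (r) (t)) (h (r) (t)))) = m(1,) = 2
  (h (h (h (h (r) (t)) (m (k))) (t)) (m (g (f (r) (t)) (h (r) (t))))) = h(2, 2) = 0
  (g (f (h (h (h (r) (t)) (m (k))) (t)) (m (f (h (r) (t)) (t)))) (h (h (h (h (r) (t)) (m (k))) (t)) (m (g (f (r) (t)) (h (r) (t)))))) = g(3, 0) = 1


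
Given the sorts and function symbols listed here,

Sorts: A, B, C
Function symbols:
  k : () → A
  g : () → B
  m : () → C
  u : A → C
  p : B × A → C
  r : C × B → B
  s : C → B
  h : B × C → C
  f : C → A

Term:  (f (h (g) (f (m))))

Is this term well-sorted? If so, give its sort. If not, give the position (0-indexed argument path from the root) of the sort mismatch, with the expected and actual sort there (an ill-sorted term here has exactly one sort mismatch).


ill-sorted at position [0, 1]: expected C, got A

    (g) : B
      (m) : C
    (f (m)) : A
  (h (g) (f (m))) : ✗ arg 1 at [0, 1] has sort A, expected C


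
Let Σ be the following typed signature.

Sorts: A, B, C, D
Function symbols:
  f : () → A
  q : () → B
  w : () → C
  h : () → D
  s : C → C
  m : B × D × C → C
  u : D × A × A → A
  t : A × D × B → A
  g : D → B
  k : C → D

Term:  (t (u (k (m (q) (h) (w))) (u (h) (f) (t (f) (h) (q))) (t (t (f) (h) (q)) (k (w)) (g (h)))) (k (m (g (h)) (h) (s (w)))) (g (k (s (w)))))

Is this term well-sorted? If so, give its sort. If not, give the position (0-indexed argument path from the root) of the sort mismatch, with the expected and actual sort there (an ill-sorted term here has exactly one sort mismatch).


well-sorted; sort = A

        (q) : B
        (h) : D
        (w) : C
      (m (q) (h) (w)) : C
    (k (m (q) (h) (w))) : D
      (h) : D
      (f) : A
        (f) : A
        (h) : D
        (q) : B
      (t (f) (h) (q)) : A
    (u (h) (f) (t (f) (h) (q))) : A
        (f) : A
        (h) : D
        (q) : B
      (t (f) (h) (q)) : A
        (w) : C
      (k (w)) : D
        (h) : D
      (g (h)) : B
    (t (t (f) (h) (q)) (k (w)) (g (h))) : A
  (u (k (m (q) (h) (w))) (u (h) (f) (t (f) (h) (q))) (t (t (f) (h) (q)) (k (w)) (g (h)))) : A
        (h) : D
      (g (h)) : B
      (h) : D
        (w) : C
      (s (w)) : C
    (m (g (h)) (h) (s (w))) : C
  (k (m (g (h)) (h) (s (w)))) : D
        (w) : C
      (s (w)) : C
    (k (s (w))) : D
  (g (k (s (w)))) : B
(t (u (k (m (q) (h) (w))) (u (h) (f) (t (f) (h) (q))) (t (t (f) (h) (q)) (k (w)) (g (h)))) (k (m (g (h)) (h) (s (w)))) (g (k (s (w))))) : A


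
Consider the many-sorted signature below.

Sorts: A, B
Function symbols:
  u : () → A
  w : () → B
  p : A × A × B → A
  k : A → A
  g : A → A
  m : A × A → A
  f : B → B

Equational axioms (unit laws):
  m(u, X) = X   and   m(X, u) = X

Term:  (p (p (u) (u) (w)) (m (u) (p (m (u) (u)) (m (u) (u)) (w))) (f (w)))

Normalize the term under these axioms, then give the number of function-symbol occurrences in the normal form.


1. (p (p (u) (u) (w)) (m (u) (p (m (u) (u)) (m (u) (u)) (w))) (f (w)))  →  (p (p (u) (u) (w)) (p (m (u) (u)) (m (u) (u)) (w)) (f (w)))
2. (p (p (u) (u) (w)) (p (m (u) (u)) (m (u) (u)) (w)) (f (w)))  →  (p (p (u) (u) (w)) (p (u) (m (u) (u)) (w)) (f (w)))
3. (p (p (u) (u) (w)) (p (u) (m (u) (u)) (w)) (f (w)))  →  (p (p (u) (u) (w)) (p (u) (u) (w)) (f (w)))
normal form: (p (p (u) (u) (w)) (p (u) (u) (w)) (f (w)))

size = 11


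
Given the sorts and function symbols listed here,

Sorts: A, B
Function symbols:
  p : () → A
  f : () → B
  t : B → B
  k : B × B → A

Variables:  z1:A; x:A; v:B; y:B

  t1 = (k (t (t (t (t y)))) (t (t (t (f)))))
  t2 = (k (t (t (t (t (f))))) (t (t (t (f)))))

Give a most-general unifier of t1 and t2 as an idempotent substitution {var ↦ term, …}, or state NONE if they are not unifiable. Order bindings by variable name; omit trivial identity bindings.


{y ↦ (f)}


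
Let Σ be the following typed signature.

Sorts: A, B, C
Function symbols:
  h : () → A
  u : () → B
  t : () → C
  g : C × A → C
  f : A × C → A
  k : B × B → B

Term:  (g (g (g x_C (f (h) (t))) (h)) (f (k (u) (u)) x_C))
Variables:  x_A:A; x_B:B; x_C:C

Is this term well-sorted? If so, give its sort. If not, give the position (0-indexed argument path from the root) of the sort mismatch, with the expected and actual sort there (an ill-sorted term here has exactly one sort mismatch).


      x_C : C
        (h) : A
        (t) : C
      (f (h) (t)) : A
    (g x_C (f (h) (t))) : C
    (h) : A
  (g (g x_C (f (h) (t))) (h)) : C
      (u) : B
      (u) : B
    (k (u) (u)) : B
    x_C : C
  (f (k (u) (u)) x_C) : ✗ arg 0 at [1, 0] has sort B, expected A

ill-sorted at position [1, 0]: expected A, got B


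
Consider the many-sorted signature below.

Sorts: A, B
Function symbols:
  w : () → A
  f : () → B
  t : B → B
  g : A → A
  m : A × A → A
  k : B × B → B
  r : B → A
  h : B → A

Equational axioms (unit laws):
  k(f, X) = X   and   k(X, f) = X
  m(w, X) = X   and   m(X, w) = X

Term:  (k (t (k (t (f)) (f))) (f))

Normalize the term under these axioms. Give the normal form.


1. (k (t (k (t (f)) (f))) (f))  →  (t (k (t (f)) (f)))
2. (t (k (t (f)) (f)))  →  (t (t (f)))

normal form = (t (t (f)))


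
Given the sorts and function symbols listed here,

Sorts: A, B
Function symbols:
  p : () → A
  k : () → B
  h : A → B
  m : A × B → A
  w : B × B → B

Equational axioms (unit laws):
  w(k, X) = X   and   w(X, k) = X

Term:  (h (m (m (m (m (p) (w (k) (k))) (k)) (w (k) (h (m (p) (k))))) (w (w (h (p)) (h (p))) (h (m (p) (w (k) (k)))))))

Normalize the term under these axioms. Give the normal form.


1. (h (m (m (m (m (p) (w (k) (k))) (k)) (w (k) (h (m (p) (k))))) (w (w (h (p)) (h (p))) (h (m (p) (w (k) (k)))))))  →  (h (m (m (m (m (p) (k)) (k)) (w (k) (h (m (p) (k))))) (w (w (h (p)) (h (p))) (h (m (p) (w (k) (k)))))))
2. (h (m (m (m (m (p) (k)) (k)) (w (k) (h (m (p) (k))))) (w (w (h (p)) (h (p))) (h (m (p) (w (k) (k)))))))  →  (h (m (m (m (m (p) (k)) (k)) (h (m (p) (k)))) (w (w (h (p)) (h (p))) (h (m (p) (w (k) (k)))))))
3. (h (m (m (m (m (p) (k)) (k)) (h (m (p) (k)))) (w (w (h (p)) (h (p))) (h (m (p) (w (k) (k)))))))  →  (h (m (m (m (m (p) (k)) (k)) (h (m (p) (k)))) (w (w (h (p)) (h (p))) (h (m (p) (k))))))

normal form = (h (m (m (m (m (p) (k)) (k)) (h (m (p) (k)))) (w (w (h (p)) (h (p))) (h (m (p) (k))))))


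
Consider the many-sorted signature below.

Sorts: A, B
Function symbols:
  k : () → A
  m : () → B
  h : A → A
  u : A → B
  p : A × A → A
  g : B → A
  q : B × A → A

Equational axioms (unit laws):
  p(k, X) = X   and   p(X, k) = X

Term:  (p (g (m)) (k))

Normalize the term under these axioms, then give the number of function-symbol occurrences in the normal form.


1. (p (g (m)) (k))  →  (g (m))
normal form: (g (m))

size = 2


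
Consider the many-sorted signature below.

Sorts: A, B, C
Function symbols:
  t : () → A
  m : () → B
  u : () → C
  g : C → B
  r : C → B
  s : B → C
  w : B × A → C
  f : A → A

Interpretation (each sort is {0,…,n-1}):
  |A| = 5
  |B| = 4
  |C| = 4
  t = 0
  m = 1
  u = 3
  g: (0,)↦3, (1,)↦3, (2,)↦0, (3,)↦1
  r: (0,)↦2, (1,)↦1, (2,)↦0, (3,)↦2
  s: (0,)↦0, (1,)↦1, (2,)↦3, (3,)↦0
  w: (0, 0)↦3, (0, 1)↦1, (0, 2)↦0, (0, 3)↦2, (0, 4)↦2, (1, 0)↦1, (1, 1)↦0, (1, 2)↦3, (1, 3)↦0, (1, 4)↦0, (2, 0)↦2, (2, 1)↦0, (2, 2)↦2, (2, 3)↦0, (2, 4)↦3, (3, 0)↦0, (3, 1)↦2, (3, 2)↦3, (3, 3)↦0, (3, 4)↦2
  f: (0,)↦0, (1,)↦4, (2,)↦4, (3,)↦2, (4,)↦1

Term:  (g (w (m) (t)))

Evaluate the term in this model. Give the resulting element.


  m = 1
  t = 0
  (w (m) (t)) = w(1, 0) = 1
  (g (w (m) (t))) = g(1,) = 3

value = 3


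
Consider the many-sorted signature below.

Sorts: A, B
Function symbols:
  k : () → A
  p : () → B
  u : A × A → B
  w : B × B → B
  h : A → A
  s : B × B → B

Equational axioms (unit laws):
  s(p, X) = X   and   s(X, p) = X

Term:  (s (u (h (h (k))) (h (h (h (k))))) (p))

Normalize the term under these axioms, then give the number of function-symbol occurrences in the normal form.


1. (s (u (h (h (k))) (h (h (h (k))))) (p))  →  (u (h (h (k))) (h (h (h (k)))))
normal form: (u (h (h (k))) (h (h (h (k)))))

size = 8


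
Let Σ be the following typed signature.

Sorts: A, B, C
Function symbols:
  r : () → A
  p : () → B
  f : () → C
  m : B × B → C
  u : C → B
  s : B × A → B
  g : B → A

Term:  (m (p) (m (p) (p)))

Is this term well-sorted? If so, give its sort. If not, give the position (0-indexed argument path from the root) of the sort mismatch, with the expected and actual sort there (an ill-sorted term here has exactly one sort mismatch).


  (p) : B
    (p) : B
    (p) : B
  (m (p) (p)) : C
(m (p) (m (p) (p))) : ✗ arg 1 at [1] has sort C, expected B

ill-sorted at position [1]: expected B, got C


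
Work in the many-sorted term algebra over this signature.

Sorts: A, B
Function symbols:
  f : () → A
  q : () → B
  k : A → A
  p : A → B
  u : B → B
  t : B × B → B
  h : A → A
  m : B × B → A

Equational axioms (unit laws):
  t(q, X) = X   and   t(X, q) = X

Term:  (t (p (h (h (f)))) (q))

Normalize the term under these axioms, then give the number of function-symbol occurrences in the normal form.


size = 4

1. (t (p (h (h (f)))) (q))  →  (p (h (h (f))))
normal form: (p (h (h (f))))


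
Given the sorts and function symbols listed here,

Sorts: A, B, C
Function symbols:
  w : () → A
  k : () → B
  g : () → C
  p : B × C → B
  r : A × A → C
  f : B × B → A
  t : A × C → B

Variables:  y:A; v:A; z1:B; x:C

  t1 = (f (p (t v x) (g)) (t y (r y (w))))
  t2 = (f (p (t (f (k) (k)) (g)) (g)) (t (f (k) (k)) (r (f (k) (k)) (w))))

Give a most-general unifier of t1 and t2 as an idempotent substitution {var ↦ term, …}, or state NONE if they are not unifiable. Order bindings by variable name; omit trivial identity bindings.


{v ↦ (f (k) (k)), x ↦ (g), y ↦ (f (k) (k))}


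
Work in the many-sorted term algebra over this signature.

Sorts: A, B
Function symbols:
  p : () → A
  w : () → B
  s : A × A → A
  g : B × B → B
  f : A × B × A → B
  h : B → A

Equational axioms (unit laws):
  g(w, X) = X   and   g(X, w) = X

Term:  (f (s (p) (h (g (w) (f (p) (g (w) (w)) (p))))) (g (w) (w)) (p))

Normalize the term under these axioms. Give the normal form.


1. (f (s (p) (h (g (w) (f (p) (g (w) (w)) (p))))) (g (w) (w)) (p))  →  (f (s (p) (h (f (p) (g (w) (w)) (p)))) (g (w) (w)) (p))
2. (f (s (p) (h (f (p) (g (w) (w)) (p)))) (g (w) (w)) (p))  →  (f (s (p) (h (f (p) (w) (p)))) (g (w) (w)) (p))
3. (f (s (p) (h (f (p) (w) (p)))) (g (w) (w)) (p))  →  (f (s (p) (h (f (p) (w) (p)))) (w) (p))

normal form = (f (s (p) (h (f (p) (w) (p)))) (w) (p))


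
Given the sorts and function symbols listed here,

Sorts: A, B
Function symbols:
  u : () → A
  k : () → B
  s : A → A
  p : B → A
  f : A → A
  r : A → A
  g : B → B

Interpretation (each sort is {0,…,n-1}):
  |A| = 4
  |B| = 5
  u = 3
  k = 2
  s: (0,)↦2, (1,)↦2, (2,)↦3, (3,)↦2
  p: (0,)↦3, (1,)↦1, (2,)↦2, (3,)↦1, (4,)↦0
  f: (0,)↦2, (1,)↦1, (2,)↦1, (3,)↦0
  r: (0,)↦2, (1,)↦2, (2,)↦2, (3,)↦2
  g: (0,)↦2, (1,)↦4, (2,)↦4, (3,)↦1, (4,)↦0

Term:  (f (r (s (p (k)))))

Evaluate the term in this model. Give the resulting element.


  k = 2
  (p (k)) = p(2,) = 2
  (s (p (k))) = s(2,) = 3
  (r (s (p (k)))) = r(3,) = 2
  (f (r (s (p (k))))) = f(2,) = 1

value = 1


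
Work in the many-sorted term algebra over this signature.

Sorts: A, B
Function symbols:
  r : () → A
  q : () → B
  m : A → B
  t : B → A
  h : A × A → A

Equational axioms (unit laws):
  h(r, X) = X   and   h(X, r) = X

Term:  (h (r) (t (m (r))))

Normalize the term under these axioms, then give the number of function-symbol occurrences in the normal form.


size = 3

1. (h (r) (t (m (r))))  →  (t (m (r)))
normal form: (t (m (r)))


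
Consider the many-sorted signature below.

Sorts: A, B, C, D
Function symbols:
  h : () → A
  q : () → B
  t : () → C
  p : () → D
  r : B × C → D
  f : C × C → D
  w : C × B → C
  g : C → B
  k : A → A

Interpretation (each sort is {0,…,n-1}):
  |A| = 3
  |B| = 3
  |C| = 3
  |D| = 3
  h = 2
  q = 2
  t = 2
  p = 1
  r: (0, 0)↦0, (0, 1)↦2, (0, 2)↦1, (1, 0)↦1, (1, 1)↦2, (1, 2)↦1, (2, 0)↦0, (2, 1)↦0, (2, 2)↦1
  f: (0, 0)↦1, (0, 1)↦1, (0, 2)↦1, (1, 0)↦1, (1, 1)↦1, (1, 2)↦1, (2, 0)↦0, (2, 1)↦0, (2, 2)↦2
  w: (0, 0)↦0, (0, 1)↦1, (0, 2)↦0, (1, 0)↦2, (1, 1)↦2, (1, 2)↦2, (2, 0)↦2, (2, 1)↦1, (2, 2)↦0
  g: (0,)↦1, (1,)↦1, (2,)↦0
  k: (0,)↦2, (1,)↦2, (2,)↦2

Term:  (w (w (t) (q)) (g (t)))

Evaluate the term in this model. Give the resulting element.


  t = 2
  q = 2
  (w (t) (q)) = w(2, 2) = 0
  t = 2
  (g (t)) = g(2,) = 0
  (w (w (t) (q)) (g (t))) = w(0, 0) = 0

value = 0


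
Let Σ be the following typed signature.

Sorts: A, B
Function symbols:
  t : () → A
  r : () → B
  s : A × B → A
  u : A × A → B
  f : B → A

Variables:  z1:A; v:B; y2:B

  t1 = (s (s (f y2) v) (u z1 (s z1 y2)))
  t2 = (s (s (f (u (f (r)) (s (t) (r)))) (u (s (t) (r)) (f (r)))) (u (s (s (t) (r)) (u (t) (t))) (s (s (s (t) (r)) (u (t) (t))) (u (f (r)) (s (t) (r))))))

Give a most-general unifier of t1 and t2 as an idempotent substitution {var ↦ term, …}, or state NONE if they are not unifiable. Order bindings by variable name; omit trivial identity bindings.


{v ↦ (u (s (t) (r)) (f (r))), y2 ↦ (u (f (r)) (s (t) (r))), z1 ↦ (s (s (t) (r)) (u (t) (t)))}


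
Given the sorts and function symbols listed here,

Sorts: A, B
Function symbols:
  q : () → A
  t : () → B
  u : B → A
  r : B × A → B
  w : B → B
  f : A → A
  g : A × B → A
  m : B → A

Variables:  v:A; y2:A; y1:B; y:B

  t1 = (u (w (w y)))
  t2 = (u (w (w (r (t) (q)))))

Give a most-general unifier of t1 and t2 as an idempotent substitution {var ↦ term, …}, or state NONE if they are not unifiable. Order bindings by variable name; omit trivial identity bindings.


{y ↦ (r (t) (q))}


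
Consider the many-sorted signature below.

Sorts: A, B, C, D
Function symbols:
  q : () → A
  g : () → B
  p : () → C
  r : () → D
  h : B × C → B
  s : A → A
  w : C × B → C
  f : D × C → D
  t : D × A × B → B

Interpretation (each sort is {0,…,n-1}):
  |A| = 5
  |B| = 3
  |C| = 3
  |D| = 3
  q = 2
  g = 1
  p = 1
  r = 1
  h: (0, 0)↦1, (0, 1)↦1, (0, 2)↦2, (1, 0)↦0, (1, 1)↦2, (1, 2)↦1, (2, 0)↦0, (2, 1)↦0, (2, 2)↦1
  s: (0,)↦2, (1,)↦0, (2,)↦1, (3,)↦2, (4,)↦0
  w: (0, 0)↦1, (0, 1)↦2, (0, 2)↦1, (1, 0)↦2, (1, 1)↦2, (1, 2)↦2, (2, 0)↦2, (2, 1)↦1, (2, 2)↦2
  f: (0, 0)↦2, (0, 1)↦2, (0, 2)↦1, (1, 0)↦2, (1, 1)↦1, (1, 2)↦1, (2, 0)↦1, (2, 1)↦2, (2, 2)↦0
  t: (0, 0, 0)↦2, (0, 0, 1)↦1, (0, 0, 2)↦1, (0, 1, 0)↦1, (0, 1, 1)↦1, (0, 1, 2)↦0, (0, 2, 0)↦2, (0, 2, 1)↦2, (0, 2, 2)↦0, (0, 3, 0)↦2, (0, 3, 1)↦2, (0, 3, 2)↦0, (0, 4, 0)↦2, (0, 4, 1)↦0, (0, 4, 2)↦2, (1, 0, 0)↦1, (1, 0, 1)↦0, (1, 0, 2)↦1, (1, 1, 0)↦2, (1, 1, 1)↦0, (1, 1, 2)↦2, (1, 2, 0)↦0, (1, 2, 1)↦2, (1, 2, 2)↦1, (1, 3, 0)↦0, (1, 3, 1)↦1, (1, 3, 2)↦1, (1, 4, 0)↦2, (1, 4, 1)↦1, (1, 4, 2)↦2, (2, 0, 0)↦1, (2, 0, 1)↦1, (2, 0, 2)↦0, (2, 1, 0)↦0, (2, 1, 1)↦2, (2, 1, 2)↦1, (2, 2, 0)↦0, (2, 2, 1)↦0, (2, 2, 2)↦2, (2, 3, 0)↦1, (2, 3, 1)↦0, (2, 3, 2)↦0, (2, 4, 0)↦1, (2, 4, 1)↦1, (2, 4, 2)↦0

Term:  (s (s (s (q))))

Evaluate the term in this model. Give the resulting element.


  q = 2
  (s (q)) = s(2,) = 1
  (s (s (q))) = s(1,) = 0
  (s (s (s (q)))) = s(0,) = 2

value = 2


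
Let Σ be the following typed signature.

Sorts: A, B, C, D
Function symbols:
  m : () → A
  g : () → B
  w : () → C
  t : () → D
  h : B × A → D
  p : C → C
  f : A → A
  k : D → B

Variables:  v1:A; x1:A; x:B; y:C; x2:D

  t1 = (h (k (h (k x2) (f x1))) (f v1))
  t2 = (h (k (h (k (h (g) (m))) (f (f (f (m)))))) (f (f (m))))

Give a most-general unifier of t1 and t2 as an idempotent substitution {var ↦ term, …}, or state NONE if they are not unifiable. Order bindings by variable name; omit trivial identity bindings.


{v1 ↦ (f (m)), x1 ↦ (f (f (m))), x2 ↦ (h (g) (m))}


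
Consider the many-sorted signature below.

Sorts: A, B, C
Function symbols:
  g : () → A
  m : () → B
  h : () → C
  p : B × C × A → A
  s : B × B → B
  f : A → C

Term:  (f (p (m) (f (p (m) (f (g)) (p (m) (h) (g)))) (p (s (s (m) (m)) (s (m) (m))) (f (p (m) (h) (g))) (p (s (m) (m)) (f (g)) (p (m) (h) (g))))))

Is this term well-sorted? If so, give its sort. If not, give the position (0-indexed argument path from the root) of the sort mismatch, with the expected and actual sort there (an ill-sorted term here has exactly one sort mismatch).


    (m) : B
        (m) : B
          (g) : A
        (f (g)) : C
          (m) : B
          (h) : C
          (g) : A
        (p (m) (h) (g)) : A
      (p (m) (f (g)) (p (m) (h) (g))) : A
    (f (p (m) (f (g)) (p (m) (h) (g)))) : C
          (m) : B
          (m) : B
        (s (m) (m)) : B
          (m) : B
          (m) : B
        (s (m) (m)) : B
      (s (s (m) (m)) (s (m) (m))) : B
          (m) : B
          (h) : C
          (g) : A
        (p (m) (h) (g)) : A
      (f (p (m) (h) (g))) : C
          (m) : B
          (m) : B
        (s (m) (m)) : B
          (g) : A
        (f (g)) : C
          (m) : B
          (h) : C
          (g) : A
        (p (m) (h) (g)) : A
      (p (s (m) (m)) (f (g)) (p (m) (h) (g))) : A
    (p (s (s (m) (m)) (s (m) (m))) (f (p (m) (h) (g))) (p (s (m) (m)) (f (g)) (p (m) (h) (g)))) : A
  (p (m) (f (p (m) (f (g)) (p (m) (h) (g)))) (p (s (s (m) (m)) (s (m) (m))) (f (p (m) (h) (g))) (p (s (m) (m)) (f (g)) (p (m) (h) (g))))) : A
(f (p (m) (f (p (m) (f (g)) (p (m) (h) (g)))) (p (s (s (m) (m)) (s (m) (m))) (f (p (m) (h) (g))) (p (s (m) (m)) (f (g)) (p (m) (h) (g)))))) : C

well-sorted; sort = C


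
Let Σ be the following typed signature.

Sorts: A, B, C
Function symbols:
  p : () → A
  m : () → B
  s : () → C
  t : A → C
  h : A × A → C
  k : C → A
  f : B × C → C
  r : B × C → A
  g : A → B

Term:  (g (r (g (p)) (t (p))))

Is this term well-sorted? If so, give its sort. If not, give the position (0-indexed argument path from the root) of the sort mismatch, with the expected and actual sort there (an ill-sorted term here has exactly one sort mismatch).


      (p) : A
    (g (p)) : B
      (p) : A
    (t (p)) : C
  (r (g (p)) (t (p))) : A
(g (r (g (p)) (t (p)))) : B

well-sorted; sort = B


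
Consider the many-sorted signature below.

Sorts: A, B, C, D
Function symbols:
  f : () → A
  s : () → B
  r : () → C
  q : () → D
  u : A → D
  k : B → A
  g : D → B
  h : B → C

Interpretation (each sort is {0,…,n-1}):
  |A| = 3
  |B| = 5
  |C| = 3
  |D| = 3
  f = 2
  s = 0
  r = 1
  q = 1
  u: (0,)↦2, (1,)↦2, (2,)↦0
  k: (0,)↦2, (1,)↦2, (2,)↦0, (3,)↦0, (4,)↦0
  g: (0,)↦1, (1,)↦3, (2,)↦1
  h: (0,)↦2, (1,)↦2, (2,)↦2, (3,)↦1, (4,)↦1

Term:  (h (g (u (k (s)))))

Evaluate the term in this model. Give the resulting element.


  s = 0
  (k (s)) = k(0,) = 2
  (u (k (s))) = u(2,) = 0
  (g (u (k (s)))) = g(0,) = 1
  (h (g (u (k (s))))) = h(1,) = 2

value = 2


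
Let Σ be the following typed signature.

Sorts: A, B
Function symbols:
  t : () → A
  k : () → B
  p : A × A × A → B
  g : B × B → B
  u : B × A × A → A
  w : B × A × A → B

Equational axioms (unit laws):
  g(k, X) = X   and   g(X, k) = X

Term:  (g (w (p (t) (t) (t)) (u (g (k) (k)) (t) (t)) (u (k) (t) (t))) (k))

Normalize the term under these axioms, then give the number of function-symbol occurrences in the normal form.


size = 13

1. (g (w (p (t) (t) (t)) (u (g (k) (k)) (t) (t)) (u (k) (t) (t))) (k))  →  (w (p (t) (t) (t)) (u (g (k) (k)) (t) (t)) (u (k) (t) (t)))
2. (w (p (t) (t) (t)) (u (g (k) (k)) (t) (t)) (u (k) (t) (t)))  →  (w (p (t) (t) (t)) (u (k) (t) (t)) (u (k) (t) (t)))
normal form: (w (p (t) (t) (t)) (u (k) (t) (t)) (u (k) (t) (t)))


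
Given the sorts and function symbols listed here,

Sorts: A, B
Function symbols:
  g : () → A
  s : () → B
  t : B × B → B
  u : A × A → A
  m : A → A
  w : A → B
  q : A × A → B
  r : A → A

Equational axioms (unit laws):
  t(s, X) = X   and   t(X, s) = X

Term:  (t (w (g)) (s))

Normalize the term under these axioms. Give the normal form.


normal form = (w (g))

1. (t (w (g)) (s))  →  (w (g))


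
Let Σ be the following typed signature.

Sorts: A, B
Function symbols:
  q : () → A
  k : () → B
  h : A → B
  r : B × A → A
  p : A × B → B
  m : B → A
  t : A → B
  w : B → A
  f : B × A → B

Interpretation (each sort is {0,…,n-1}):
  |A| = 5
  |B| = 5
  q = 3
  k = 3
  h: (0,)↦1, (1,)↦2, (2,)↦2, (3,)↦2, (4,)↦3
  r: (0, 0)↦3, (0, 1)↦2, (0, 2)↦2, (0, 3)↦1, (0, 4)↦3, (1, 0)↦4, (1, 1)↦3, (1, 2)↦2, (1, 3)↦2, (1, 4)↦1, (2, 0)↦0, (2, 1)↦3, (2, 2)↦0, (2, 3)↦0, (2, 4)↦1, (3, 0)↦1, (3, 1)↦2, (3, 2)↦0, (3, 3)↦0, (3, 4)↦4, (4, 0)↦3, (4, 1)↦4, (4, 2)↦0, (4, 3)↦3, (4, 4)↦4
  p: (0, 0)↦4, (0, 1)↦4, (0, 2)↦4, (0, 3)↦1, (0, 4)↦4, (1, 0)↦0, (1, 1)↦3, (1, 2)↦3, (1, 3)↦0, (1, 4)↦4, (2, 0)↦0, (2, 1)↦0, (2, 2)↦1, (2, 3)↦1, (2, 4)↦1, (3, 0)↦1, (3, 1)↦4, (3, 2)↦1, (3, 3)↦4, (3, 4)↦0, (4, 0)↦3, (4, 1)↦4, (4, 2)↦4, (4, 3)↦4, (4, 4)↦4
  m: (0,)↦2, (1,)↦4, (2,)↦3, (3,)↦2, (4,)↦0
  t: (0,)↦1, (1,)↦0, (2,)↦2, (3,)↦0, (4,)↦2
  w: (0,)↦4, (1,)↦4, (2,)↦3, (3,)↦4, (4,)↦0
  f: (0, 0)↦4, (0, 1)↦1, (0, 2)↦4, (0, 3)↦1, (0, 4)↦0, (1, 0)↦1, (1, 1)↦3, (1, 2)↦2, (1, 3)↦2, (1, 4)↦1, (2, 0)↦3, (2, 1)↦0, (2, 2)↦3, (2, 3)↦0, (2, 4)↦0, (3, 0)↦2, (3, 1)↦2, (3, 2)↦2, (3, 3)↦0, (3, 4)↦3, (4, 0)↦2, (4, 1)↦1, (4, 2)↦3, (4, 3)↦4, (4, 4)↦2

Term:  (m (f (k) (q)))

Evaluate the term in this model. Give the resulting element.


value = 2

  k = 3
  q = 3
  (f (k) (q)) = f(3, 3) = 0
  (m (f (k) (q))) = m(0,) = 2


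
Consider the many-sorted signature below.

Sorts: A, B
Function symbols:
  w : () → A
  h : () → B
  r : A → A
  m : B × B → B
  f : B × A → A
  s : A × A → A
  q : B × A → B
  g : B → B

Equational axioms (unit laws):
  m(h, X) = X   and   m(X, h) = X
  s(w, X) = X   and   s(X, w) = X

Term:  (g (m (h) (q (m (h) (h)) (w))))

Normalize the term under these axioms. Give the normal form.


1. (g (m (h) (q (m (h) (h)) (w))))  →  (g (q (m (h) (h)) (w)))
2. (g (q (m (h) (h)) (w)))  →  (g (q (h) (w)))

normal form = (g (q (h) (w)))


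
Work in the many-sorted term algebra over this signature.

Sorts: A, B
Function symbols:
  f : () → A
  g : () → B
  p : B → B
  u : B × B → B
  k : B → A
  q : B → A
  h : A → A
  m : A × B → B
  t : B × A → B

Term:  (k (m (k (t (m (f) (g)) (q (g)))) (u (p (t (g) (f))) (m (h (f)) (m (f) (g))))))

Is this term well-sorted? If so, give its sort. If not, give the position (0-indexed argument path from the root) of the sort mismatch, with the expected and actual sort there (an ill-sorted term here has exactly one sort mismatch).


well-sorted; sort = A

          (f) : A
          (g) : B
        (m (f) (g)) : B
          (g) : B
        (q (g)) : A
      (t (m (f) (g)) (q (g))) : B
    (k (t (m (f) (g)) (q (g)))) : A
          (g) : B
          (f) : A
        (t (g) (f)) : B
      (p (t (g) (f))) : B
          (f) : A
        (h (f)) : A
          (f) : A
          (g) : B
        (m (f) (g)) : B
      (m (h (f)) (m (f) (g))) : B
    (u (p (t (g) (f))) (m (h (f)) (m (f) (g)))) : B
  (m (k (t (m (f) (g)) (q (g)))) (u (p (t (g) (f))) (m (h (f)) (m (f) (g))))) : B
(k (m (k (t (m (f) (g)) (q (g)))) (u (p (t (g) (f))) (m (h (f)) (m (f) (g)))))) : A


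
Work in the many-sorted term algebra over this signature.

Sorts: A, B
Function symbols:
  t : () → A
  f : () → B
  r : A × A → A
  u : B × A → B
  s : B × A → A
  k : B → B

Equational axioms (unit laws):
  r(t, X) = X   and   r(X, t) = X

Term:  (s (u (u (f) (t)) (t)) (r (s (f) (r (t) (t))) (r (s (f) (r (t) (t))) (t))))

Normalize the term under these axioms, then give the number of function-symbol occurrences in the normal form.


1. (s (u (u (f) (t)) (t)) (r (s (f) (r (t) (t))) (r (s (f) (r (t) (t))) (t))))  →  (s (u (u (f) (t)) (t)) (r (s (f) (t)) (r (s (f) (r (t) (t))) (t))))
2. (s (u (u (f) (t)) (t)) (r (s (f) (t)) (r (s (f) (r (t) (t))) (t))))  →  (s (u (u (f) (t)) (t)) (r (s (f) (t)) (s (f) (r (t) (t)))))
3. (s (u (u (f) (t)) (t)) (r (s (f) (t)) (s (f) (r (t) (t)))))  →  (s (u (u (f) (t)) (t)) (r (s (f) (t)) (s (f) (t))))
normal form: (s (u (u (f) (t)) (t)) (r (s (f) (t)) (s (f) (t))))

size = 13


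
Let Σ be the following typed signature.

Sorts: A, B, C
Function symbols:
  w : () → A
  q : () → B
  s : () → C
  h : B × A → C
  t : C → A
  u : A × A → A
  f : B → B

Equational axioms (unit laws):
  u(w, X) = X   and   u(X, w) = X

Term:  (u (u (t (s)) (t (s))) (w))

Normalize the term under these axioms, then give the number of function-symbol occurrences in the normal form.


1. (u (u (t (s)) (t (s))) (w))  →  (u (t (s)) (t (s)))
normal form: (u (t (s)) (t (s)))

size = 5


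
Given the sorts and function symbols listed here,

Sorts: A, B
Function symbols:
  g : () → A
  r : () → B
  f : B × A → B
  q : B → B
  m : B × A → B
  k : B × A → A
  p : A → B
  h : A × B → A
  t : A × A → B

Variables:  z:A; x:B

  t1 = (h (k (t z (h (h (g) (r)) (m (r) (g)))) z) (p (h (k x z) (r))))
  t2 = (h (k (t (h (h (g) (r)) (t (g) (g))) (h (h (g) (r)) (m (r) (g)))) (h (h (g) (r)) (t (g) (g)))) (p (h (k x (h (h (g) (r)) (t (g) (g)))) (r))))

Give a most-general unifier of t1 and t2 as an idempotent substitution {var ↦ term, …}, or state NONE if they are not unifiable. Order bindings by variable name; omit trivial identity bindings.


{z ↦ (h (h (g) (r)) (t (g) (g)))}


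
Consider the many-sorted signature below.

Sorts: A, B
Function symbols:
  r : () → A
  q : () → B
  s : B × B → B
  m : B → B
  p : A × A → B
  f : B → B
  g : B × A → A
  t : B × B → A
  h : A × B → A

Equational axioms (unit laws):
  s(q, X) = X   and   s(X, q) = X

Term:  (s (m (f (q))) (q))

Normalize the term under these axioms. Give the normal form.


normal form = (m (f (q)))

1. (s (m (f (q))) (q))  →  (m (f (q)))


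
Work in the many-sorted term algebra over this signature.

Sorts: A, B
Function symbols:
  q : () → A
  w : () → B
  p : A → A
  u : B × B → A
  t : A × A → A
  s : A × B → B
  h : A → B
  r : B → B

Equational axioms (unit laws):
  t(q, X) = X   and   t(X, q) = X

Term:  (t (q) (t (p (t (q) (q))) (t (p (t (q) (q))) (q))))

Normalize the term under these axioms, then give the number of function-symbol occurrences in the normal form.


size = 5

1. (t (q) (t (p (t (q) (q))) (t (p (t (q) (q))) (q))))  →  (t (p (t (q) (q))) (t (p (t (q) (q))) (q)))
2. (t (p (t (q) (q))) (t (p (t (q) (q))) (q)))  →  (t (p (q)) (t (p (t (q) (q))) (q)))
3. (t (p (q)) (t (p (t (q) (q))) (q)))  →  (t (p (q)) (p (t (q) (q))))
4. (t (p (q)) (p (t (q) (q))))  →  (t (p (q)) (p (q)))
normal form: (t (p (q)) (p (q)))


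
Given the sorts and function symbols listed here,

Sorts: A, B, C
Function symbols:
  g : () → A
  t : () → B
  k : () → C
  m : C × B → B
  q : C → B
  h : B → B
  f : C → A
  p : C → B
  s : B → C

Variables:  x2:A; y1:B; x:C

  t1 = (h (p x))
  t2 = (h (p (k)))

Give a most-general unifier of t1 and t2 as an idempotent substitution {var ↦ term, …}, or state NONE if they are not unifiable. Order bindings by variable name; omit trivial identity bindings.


{x ↦ (k)}


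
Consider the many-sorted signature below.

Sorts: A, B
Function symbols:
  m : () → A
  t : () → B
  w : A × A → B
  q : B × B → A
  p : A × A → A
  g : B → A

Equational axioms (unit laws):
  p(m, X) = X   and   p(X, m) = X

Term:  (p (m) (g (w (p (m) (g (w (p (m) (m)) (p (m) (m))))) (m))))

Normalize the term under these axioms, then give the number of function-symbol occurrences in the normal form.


size = 7

1. (p (m) (g (w (p (m) (g (w (p (m) (m)) (p (m) (m))))) (m))))  →  (g (w (p (m) (g (w (p (m) (m)) (p (m) (m))))) (m)))
2. (g (w (p (m) (g (w (p (m) (m)) (p (m) (m))))) (m)))  →  (g (w (g (w (p (m) (m)) (p (m) (m)))) (m)))
3. (g (w (g (w (p (m) (m)) (p (m) (m)))) (m)))  →  (g (w (g (w (m) (p (m) (m)))) (m)))
4. (g (w (g (w (m) (p (m) (m)))) (m)))  →  (g (w (g (w (m) (m))) (m)))
normal form: (g (w (g (w (m) (m))) (m)))


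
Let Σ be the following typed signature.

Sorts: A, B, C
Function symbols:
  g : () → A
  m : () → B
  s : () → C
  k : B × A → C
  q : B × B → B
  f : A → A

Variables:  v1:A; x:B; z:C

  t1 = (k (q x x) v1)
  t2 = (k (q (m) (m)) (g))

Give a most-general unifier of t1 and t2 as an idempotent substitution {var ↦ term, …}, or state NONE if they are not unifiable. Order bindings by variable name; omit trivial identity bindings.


{v1 ↦ (g), x ↦ (m)}


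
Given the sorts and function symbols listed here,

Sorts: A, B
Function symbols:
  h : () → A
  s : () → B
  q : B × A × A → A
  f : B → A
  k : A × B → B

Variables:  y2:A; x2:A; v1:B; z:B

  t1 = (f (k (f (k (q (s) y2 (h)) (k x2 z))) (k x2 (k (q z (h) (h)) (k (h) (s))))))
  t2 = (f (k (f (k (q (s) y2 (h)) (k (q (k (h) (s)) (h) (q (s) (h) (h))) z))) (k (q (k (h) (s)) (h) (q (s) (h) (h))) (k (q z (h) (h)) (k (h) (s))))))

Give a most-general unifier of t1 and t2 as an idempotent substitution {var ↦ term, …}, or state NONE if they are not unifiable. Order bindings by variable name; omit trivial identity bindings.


{x2 ↦ (q (k (h) (s)) (h) (q (s) (h) (h)))}


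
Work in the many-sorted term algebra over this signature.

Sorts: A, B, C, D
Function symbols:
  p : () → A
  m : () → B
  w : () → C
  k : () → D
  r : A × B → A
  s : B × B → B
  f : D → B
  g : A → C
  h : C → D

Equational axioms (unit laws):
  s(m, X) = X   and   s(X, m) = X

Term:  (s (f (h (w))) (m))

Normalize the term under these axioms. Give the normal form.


normal form = (f (h (w)))

1. (s (f (h (w))) (m))  →  (f (h (w)))


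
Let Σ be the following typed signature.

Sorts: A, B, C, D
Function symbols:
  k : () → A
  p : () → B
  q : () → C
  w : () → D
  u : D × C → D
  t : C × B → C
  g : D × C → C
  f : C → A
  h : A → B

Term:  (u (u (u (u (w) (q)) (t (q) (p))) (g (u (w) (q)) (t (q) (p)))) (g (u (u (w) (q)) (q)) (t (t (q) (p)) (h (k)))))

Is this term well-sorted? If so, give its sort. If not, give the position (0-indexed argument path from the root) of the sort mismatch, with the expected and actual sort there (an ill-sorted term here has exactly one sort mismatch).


        (w) : D
        (q) : C
      (u (w) (q)) : D
        (q) : C
        (p) : B
      (t (q) (p)) : C
    (u (u (w) (q)) (t (q) (p))) : D
        (w) : D
        (q) : C
      (u (w) (q)) : D
        (q) : C
        (p) : B
      (t (q) (p)) : C
    (g (u (w) (q)) (t (q) (p))) : C
  (u (u (u (w) (q)) (t (q) (p))) (g (u (w) (q)) (t (q) (p)))) : D
        (w) : D
        (q) : C
      (u (w) (q)) : D
      (q) : C
    (u (u (w) (q)) (q)) : D
        (q) : C
        (p) : B
      (t (q) (p)) : C
        (k) : A
      (h (k)) : B
    (t (t (q) (p)) (h (k))) : C
  (g (u (u (w) (q)) (q)) (t (t (q) (p)) (h (k)))) : C
(u (u (u (u (w) (q)) (t (q) (p))) (g (u (w) (q)) (t (q) (p)))) (g (u (u (w) (q)) (q)) (t (t (q) (p)) (h (k))))) : D

well-sorted; sort = D


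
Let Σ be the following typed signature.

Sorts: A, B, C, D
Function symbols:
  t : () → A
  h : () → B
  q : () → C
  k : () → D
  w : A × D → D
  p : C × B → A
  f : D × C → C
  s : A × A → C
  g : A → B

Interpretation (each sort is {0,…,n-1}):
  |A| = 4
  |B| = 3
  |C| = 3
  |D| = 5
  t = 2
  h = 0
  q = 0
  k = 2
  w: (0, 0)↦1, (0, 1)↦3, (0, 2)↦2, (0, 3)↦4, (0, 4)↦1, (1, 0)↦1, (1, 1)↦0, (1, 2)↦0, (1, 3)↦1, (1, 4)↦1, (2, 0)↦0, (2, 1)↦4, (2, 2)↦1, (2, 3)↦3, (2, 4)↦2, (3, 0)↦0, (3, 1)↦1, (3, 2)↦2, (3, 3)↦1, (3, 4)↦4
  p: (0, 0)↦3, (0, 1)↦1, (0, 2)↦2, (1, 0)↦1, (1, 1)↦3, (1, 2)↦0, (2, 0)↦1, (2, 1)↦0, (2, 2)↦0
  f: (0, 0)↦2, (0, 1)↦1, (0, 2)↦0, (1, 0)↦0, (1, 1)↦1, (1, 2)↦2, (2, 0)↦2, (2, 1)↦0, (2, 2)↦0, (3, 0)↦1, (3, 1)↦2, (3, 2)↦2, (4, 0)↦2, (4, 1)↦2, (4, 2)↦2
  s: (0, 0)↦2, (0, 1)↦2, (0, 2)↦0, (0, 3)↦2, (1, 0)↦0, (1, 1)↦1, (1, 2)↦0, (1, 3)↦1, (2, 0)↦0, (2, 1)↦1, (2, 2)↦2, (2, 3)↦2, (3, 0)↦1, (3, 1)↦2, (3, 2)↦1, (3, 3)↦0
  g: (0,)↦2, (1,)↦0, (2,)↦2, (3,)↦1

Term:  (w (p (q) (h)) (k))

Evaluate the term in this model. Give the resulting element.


value = 2

  q = 0
  h = 0
  (p (q) (h)) = p(0, 0) = 3
  k = 2
  (w (p (q) (h)) (k)) = w(3, 2) = 2


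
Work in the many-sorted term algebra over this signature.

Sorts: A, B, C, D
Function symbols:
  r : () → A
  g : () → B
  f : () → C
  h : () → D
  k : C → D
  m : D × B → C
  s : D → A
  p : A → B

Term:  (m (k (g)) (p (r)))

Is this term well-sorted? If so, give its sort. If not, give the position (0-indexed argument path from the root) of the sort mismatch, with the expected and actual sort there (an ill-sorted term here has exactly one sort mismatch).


    (g) : B
  (k (g)) : ✗ arg 0 at [0, 0] has sort B, expected C
    (r) : A
  (p (r)) : B

ill-sorted at position [0, 0]: expected C, got B


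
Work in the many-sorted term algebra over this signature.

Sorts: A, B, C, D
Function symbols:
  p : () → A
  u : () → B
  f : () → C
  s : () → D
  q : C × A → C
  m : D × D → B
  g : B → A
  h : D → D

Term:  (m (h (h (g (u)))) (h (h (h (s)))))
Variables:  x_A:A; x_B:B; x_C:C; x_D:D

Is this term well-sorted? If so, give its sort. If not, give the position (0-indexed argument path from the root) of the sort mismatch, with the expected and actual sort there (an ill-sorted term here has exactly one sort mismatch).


ill-sorted at position [0, 0, 0]: expected D, got A

        (u) : B
      (g (u)) : A
    (h (g (u))) : ✗ arg 0 at [0, 0, 0] has sort A, expected D
        (s) : D
      (h (s)) : D
    (h (h (s))) : D
  (h (h (h (s)))) : D


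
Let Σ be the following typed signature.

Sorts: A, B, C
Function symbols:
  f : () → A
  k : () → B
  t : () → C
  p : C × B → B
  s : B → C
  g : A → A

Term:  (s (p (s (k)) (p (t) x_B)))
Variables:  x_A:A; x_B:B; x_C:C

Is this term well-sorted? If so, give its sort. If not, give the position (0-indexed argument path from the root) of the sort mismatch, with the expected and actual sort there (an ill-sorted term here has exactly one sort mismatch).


      (k) : B
    (s (k)) : C
      (t) : C
      x_B : B
    (p (t) x_B) : B
  (p (s (k)) (p (t) x_B)) : B
(s (p (s (k)) (p (t) x_B))) : C

well-sorted; sort = C


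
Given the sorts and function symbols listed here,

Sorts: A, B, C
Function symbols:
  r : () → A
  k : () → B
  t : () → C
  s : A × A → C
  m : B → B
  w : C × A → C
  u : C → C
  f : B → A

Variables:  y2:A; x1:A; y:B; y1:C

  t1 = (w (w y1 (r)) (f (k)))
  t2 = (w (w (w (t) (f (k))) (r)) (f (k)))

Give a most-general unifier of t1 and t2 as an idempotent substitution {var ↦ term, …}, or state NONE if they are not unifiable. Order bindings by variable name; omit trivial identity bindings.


{y1 ↦ (w (t) (f (k)))}


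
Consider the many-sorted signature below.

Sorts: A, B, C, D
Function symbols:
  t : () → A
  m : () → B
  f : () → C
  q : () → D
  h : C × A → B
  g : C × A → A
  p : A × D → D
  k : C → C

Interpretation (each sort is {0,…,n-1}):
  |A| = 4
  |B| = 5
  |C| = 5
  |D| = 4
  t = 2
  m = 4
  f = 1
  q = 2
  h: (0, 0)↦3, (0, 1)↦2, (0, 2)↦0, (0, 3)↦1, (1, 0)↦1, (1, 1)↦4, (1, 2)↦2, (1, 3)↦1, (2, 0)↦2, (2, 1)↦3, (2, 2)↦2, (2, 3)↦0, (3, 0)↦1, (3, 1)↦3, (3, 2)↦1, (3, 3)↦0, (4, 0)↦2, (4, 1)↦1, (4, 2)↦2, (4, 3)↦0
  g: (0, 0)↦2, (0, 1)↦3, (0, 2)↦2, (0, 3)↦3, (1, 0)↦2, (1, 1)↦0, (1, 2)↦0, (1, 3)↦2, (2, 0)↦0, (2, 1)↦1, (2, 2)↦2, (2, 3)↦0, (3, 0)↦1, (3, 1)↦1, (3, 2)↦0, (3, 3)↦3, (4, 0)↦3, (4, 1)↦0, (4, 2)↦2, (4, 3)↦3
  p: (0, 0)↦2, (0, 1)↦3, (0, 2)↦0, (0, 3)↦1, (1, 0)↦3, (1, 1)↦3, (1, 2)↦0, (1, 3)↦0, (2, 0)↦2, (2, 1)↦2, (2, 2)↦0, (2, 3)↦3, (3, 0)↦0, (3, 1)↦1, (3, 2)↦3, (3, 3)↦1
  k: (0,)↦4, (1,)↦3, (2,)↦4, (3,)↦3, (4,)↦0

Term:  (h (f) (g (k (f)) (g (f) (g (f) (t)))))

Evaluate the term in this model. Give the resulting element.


value = 1

  f = 1
  f = 1
  (k (f)) = k(1,) = 3
  f = 1
  f = 1
  t = 2
  (g (f) (t)) = g(1, 2) = 0
  (g (f) (g (f) (t))) = g(1, 0) = 2
  (g (k (f)) (g (f) (g (f) (t)))) = g(3, 2) = 0
  (h (f) (g (k (f)) (g (f) (g (f) (t))))) = h(1, 0) = 1


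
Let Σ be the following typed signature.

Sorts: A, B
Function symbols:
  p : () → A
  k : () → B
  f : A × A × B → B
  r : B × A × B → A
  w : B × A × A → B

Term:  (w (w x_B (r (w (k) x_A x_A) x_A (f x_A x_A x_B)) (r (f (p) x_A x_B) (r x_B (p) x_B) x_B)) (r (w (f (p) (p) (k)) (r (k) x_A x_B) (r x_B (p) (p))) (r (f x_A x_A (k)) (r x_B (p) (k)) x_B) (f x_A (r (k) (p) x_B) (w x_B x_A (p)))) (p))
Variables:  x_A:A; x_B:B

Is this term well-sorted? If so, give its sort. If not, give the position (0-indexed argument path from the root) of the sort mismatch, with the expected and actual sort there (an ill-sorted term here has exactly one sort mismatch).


    x_B : B
        (k) : B
        x_A : A
        x_A : A
      (w (k) x_A x_A) : B
      x_A : A
        x_A : A
        x_A : A
        x_B : B
      (f x_A x_A x_B) : B
    (r (w (k) x_A x_A) x_A (f x_A x_A x_B)) : A
        (p) : A
        x_A : A
        x_B : B
      (f (p) x_A x_B) : B
        x_B : B
        (p) : A
        x_B : B
      (r x_B (p) x_B) : A
      x_B : B
    (r (f (p) x_A x_B) (r x_B (p) x_B) x_B) : A
  (w x_B (r (w (k) x_A x_A) x_A (f x_A x_A x_B)) (r (f (p) x_A x_B) (r x_B (p) x_B) x_B)) : B
        (p) : A
        (p) : A
        (k) : B
      (f (p) (p) (k)) : B
        (k) : B
        x_A : A
        x_B : B
      (r (k) x_A x_B) : A
        x_B : B
        (p) : A
        (p) : A
      (r x_B (p) (p)) : ✗ arg 2 at [1, 0, 2, 2] has sort A, expected B
        x_A : A
        x_A : A
        (k) : B
      (f x_A x_A (k)) : B
        x_B : B
        (p) : A
        (k) : B
      (r x_B (p) (k)) : A
      x_B : B
    (r (f x_A x_A (k)) (r x_B (p) (k)) x_B) : A
      x_A : A
        (k) : B
        (p) : A
        x_B : B
      (r (k) (p) x_B) : A
        x_B : B
        x_A : A
        (p) : A
      (w x_B x_A (p)) : B
    (f x_A (r (k) (p) x_B) (w x_B x_A (p))) : B
  (p) : A

ill-sorted at position [1, 0, 2, 2]: expected B, got A
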